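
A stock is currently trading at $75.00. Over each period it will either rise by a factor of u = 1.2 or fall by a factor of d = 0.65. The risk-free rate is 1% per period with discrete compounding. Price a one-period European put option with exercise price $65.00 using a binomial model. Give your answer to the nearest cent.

Risk-neutral probability p = (1 + 0.01 − 0.65)/(1.2 − 0.65) = 0.3600/0.5500 = 0.6545
Terminal stock prices: S_u = 90, S_d = 48.75
Terminal payoffs (K − S): max(-25, 0) = 0, max(16.25, 0) = 16.25
Node 0 (S = 75): V_0 = 1/1.01·[0.6545·0.0000 + 0.3455·16.2500] = 5.5581

$5.56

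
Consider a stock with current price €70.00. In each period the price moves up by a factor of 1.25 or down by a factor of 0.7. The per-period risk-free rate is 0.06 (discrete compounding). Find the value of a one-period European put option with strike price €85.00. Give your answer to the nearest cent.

Risk-neutral probability p = (1 + 0.06 − 0.7)/(1.25 − 0.7) = 0.3600/0.5500 = 0.6545
Terminal stock prices: S_u = 87.5, S_d = 49
Terminal payoffs (K − S): max(-2.5, 0) = 0, max(36, 0) = 36
Node 0 (S = 70): V_0 = 1/1.06·[0.6545·0.0000 + 0.3455·36.0000] = 11.7324

€11.73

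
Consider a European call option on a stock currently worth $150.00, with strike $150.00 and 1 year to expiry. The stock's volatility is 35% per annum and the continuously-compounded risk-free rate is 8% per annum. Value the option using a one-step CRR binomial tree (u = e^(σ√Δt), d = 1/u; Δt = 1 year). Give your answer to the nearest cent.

$30.75

CRR parameters: u = e^(σ√Δt) = e^(0.35·√1) = 1.4191, d = 1/u = 0.7047
Per-period rate: rΔt = 0.08·1 = 0.08, so R = e^0.08 = 1.0833
Risk-neutral probability p = (e^0.08 − 0.7047)/(1.4191 − 0.7047) = 0.3786/0.7144 = 0.5300
Terminal stock prices: S_u = 212.9, S_d = 105.7
Terminal payoffs (S − K): max(62.86, 0) = 62.86, max(-44.3, 0) = 0
Node 0 (S = 150): V_0 = e^(−0.08)·[0.5300·62.8601 + 0.4700·0.0000] = 30.7526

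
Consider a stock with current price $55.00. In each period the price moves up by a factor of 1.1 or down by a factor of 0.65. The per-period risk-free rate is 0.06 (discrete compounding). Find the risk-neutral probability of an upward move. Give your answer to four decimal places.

Risk-neutral probability p = (1 + 0.06 − 0.65)/(1.1 − 0.65) = 0.4100/0.4500 = 0.9111

p = 0.9111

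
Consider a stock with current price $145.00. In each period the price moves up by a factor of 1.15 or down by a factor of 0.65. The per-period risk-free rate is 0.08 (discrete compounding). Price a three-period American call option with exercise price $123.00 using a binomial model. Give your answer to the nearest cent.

Risk-neutral probability p = (1 + 0.08 − 0.65)/(1.15 − 0.65) = 0.4300/0.5000 = 0.8600
Terminal stock prices: S_uuu = 220.5, S_uud = 124.6, S_udd = 70.45, S_ddd = 39.82
Terminal payoffs (S − K): max(97.53, 0) = 97.53, max(1.646, 0) = 1.646, max(-52.55, 0) = 0, max(-83.18, 0) = 0
Node uu (S = 191.8): continuation = 1/1.08·[0.8600·97.5269 + 0.1400·1.6456] = 77.8736; exercise value = 68.7625 ≤ continuation, so V_uu = 77.8736
Node ud (S = 108.4): continuation = 1/1.08·[0.8600·1.6456 + 0.1400·0.0000] = 1.3104; exercise value = 0.0000 ≤ continuation, so V_ud = 1.3104
Node dd (S = 61.26): continuation = 1/1.08·[0.8600·0.0000 + 0.1400·0.0000] = 0.0000; exercise value = 0.0000 ≤ continuation, so V_dd = 0.0000
Node u (S = 166.8): continuation = 1/1.08·[0.8600·77.8736 + 0.1400·1.3104] = 62.1803; exercise value = 43.7500 ≤ continuation, so V_u = 62.1803
Node d (S = 94.25): continuation = 1/1.08·[0.8600·1.3104 + 0.1400·0.0000] = 1.0435; exercise value = 0.0000 ≤ continuation, so V_d = 1.0435
Node 0 (S = 145): continuation = 1/1.08·[0.8600·62.1803 + 0.1400·1.0435] = 49.6492; exercise value = 22.0000 ≤ continuation, so V_0 = 49.6492

$49.65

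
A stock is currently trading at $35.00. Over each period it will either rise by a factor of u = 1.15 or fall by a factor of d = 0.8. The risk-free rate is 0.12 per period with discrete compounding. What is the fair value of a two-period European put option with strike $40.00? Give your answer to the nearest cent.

Risk-neutral probability p = (1 + 0.12 − 0.8)/(1.15 − 0.8) = 0.3200/0.3500 = 0.9143
Terminal stock prices: S_uu = 46.29, S_ud = 32.2, S_dd = 22.4
Terminal payoffs (K − S): max(-6.287, 0) = 0, max(7.8, 0) = 7.8, max(17.6, 0) = 17.6
Node u (S = 40.25): V_u = 1/1.12·[0.9143·0.0000 + 0.0857·7.8000] = 0.5969
Node d (S = 28): V_d = 1/1.12·[0.9143·7.8000 + 0.0857·17.6000] = 7.7143
Node 0 (S = 35): V_0 = 1/1.12·[0.9143·0.5969 + 0.0857·7.7143] = 1.0777

$1.08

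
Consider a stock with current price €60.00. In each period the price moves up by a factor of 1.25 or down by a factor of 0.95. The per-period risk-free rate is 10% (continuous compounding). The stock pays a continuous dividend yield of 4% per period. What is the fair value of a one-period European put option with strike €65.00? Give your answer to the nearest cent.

€4.54

Per-period risk-free factor R = e^0.1 = 1.1052; dividend-adjusted growth = e^(0.1−0.04) = 1.0618.
Risk-neutral probability p = (1.0618 − 0.95)/(1.25 − 0.95) = 0.1118/0.3000 = 0.3728
Terminal stock prices: S_u = 75, S_d = 57
Terminal payoffs (K − S): max(-10, 0) = 0, max(8, 0) = 8
Node 0 (S = 60): V_0 = e^(−0.1)·[0.3728·0.0000 + 0.6272·8.0000] = 4.5402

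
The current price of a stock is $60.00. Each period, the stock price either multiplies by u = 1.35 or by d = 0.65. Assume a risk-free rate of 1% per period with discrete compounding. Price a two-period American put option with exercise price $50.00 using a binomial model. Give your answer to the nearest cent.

Risk-neutral probability p = (1 + 0.01 − 0.65)/(1.35 − 0.65) = 0.3600/0.7000 = 0.5143
Terminal stock prices: S_uu = 109.4, S_ud = 52.65, S_dd = 25.35
Terminal payoffs (K − S): max(-59.35, 0) = 0, max(-2.65, 0) = 0, max(24.65, 0) = 24.65
Node u (S = 81): continuation = 1/1.01·[0.5143·0.0000 + 0.4857·0.0000] = 0.0000; exercise value = 0.0000 ≤ continuation, so V_u = 0.0000
Node d (S = 39): continuation = 1/1.01·[0.5143·0.0000 + 0.4857·24.6500] = 11.8543; exercise value = 11.0000 ≤ continuation, so V_d = 11.8543
Node 0 (S = 60): continuation = 1/1.01·[0.5143·0.0000 + 0.4857·11.8543] = 5.7008; exercise value = 0.0000 ≤ continuation, so V_0 = 5.7008

$5.70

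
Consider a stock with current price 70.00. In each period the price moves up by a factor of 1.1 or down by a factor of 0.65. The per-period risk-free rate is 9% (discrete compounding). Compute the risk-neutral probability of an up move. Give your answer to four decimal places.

p = 0.9778

Risk-neutral probability p = (1 + 0.09 − 0.65)/(1.1 − 0.65) = 0.4400/0.4500 = 0.9778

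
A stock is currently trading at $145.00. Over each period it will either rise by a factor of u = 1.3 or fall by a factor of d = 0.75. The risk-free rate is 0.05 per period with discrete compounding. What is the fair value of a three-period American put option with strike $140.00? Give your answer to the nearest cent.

Risk-neutral probability p = (1 + 0.05 − 0.75)/(1.3 − 0.75) = 0.3000/0.5500 = 0.5455
Terminal stock prices: S_uuu = 318.6, S_uud = 183.8, S_udd = 106, S_ddd = 61.17
Terminal payoffs (K − S): max(-178.6, 0) = 0, max(-43.79, 0) = 0, max(33.97, 0) = 33.97, max(78.83, 0) = 78.83
Node uu (S = 245.1): continuation = 1/1.05·[0.5455·0.0000 + 0.4545·0.0000] = 0.0000; exercise value = 0.0000 ≤ continuation, so V_uu = 0.0000
Node ud (S = 141.4): continuation = 1/1.05·[0.5455·0.0000 + 0.4545·33.9688] = 14.7051; exercise value = 0.0000 ≤ continuation, so V_ud = 14.7051
Node dd (S = 81.56): continuation = 1/1.05·[0.5455·33.9688 + 0.4545·78.8281] = 51.7708; exercise value = 58.4375 > continuation, so V_dd = 58.4375 (exercise)
Node u (S = 188.5): continuation = 1/1.05·[0.5455·0.0000 + 0.4545·14.7051] = 6.3658; exercise value = 0.0000 ≤ continuation, so V_u = 6.3658
Node d (S = 108.8): continuation = 1/1.05·[0.5455·14.7051 + 0.4545·58.4375] = 32.9366; exercise value = 31.2500 ≤ continuation, so V_d = 32.9366
Node 0 (S = 145): continuation = 1/1.05·[0.5455·6.3658 + 0.4545·32.9366] = 17.5652; exercise value = 0.0000 ≤ continuation, so V_0 = 17.5652

$17.57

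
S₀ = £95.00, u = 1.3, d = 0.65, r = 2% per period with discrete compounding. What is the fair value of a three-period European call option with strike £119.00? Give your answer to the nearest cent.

Risk-neutral probability p = (1 + 0.02 − 0.65)/(1.3 − 0.65) = 0.3700/0.6500 = 0.5692
Terminal stock prices: S_uuu = 208.7, S_uud = 104.4, S_udd = 52.18, S_ddd = 26.09
Terminal payoffs (S − K): max(89.72, 0) = 89.72, max(-14.64, 0) = 0, max(-66.82, 0) = 0, max(-92.91, 0) = 0
Node uu (S = 160.6): V_uu = 1/1.02·[0.5692·89.7150 + 0.4308·0.0000] = 50.0672
Node ud (S = 80.28): V_ud = 1/1.02·[0.5692·0.0000 + 0.4308·0.0000] = 0.0000
Node dd (S = 40.14): V_dd = 1/1.02·[0.5692·0.0000 + 0.4308·0.0000] = 0.0000
Node u (S = 123.5): V_u = 1/1.02·[0.5692·50.0672 + 0.4308·0.0000] = 27.9410
Node d (S = 61.75): V_d = 1/1.02·[0.5692·0.0000 + 0.4308·0.0000] = 0.0000
Node 0 (S = 95): V_0 = 1/1.02·[0.5692·27.9410 + 0.4308·0.0000] = 15.5930

£15.59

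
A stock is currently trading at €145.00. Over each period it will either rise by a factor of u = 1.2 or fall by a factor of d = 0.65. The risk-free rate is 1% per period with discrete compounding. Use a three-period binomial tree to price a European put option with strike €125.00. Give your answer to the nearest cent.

Risk-neutral probability p = (1 + 0.01 − 0.65)/(1.2 − 0.65) = 0.3600/0.5500 = 0.6545
Terminal stock prices: S_uuu = 250.6, S_uud = 135.7, S_udd = 73.52, S_ddd = 39.82
Terminal payoffs (K − S): max(-125.6, 0) = 0, max(-10.72, 0) = 0, max(51.48, 0) = 51.48, max(85.18, 0) = 85.18
Node uu (S = 208.8): V_uu = 1/1.01·[0.6545·0.0000 + 0.3455·0.0000] = 0.0000
Node ud (S = 113.1): V_ud = 1/1.01·[0.6545·0.0000 + 0.3455·51.4850] = 17.6096
Node dd (S = 61.26): V_dd = 1/1.01·[0.6545·51.4850 + 0.3455·85.1794] = 62.4999
Node u (S = 174): V_u = 1/1.01·[0.6545·0.0000 + 0.3455·17.6096] = 6.0231
Node d (S = 94.25): V_d = 1/1.01·[0.6545·17.6096 + 0.3455·62.4999] = 32.7893
Node 0 (S = 145): V_0 = 1/1.01·[0.6545·6.0231 + 0.3455·32.7893] = 15.1184

€15.12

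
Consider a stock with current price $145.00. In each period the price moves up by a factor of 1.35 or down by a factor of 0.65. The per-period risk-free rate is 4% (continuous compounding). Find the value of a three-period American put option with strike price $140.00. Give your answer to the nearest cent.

$25.25

Risk-neutral probability p = (e^0.04 − 0.65)/(1.35 − 0.65) = 0.3908/0.7000 = 0.5583
Terminal stock prices: S_uuu = 356.8, S_uud = 171.8, S_udd = 82.7, S_ddd = 39.82
Terminal payoffs (K − S): max(-216.8, 0) = 0, max(-31.77, 0) = 0, max(57.3, 0) = 57.3, max(100.2, 0) = 100.2
Node uu (S = 264.3): continuation = e^(−0.04)·[0.5583·0.0000 + 0.4417·0.0000] = 0.0000; exercise value = 0.0000 ≤ continuation, so V_uu = 0.0000
Node ud (S = 127.2): continuation = e^(−0.04)·[0.5583·0.0000 + 0.4417·57.2956] = 24.3151; exercise value = 12.7625 ≤ continuation, so V_ud = 24.3151
Node dd (S = 61.26): continuation = e^(−0.04)·[0.5583·57.2956 + 0.4417·100.1794] = 73.2480; exercise value = 78.7375 > continuation, so V_dd = 78.7375 (exercise)
Node u (S = 195.8): continuation = e^(−0.04)·[0.5583·0.0000 + 0.4417·24.3151] = 10.3188; exercise value = 0.0000 ≤ continuation, so V_u = 10.3188
Node d (S = 94.25): continuation = e^(−0.04)·[0.5583·24.3151 + 0.4417·78.7375] = 46.4574; exercise value = 45.7500 ≤ continuation, so V_d = 46.4574
Node 0 (S = 145): continuation = e^(−0.04)·[0.5583·10.3188 + 0.4417·46.4574] = 25.2507; exercise value = 0.0000 ≤ continuation, so V_0 = 25.2507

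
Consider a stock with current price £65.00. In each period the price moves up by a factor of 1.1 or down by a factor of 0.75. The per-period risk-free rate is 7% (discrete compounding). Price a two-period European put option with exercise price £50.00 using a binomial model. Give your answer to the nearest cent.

Risk-neutral probability p = (1 + 0.07 − 0.75)/(1.1 − 0.75) = 0.3200/0.3500 = 0.9143
Terminal stock prices: S_uu = 78.65, S_ud = 53.62, S_dd = 36.56
Terminal payoffs (K − S): max(-28.65, 0) = 0, max(-3.625, 0) = 0, max(13.44, 0) = 13.44
Node u (S = 71.5): V_u = 1/1.07·[0.9143·0.0000 + 0.0857·0.0000] = 0.0000
Node d (S = 48.75): V_d = 1/1.07·[0.9143·0.0000 + 0.0857·13.4375] = 1.0764
Node 0 (S = 65): V_0 = 1/1.07·[0.9143·0.0000 + 0.0857·1.0764] = 0.0862

£0.09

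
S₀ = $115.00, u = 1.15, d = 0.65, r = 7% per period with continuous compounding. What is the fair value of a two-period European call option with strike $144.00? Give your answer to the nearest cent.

Risk-neutral probability p = (e^0.07 − 0.65)/(1.15 − 0.65) = 0.4225/0.5000 = 0.8450
Terminal stock prices: S_uu = 152.1, S_ud = 85.96, S_dd = 48.59
Terminal payoffs (S − K): max(8.087, 0) = 8.087, max(-58.04, 0) = 0, max(-95.41, 0) = 0
Node u (S = 132.2): V_u = e^(−0.07)·[0.8450·8.0875 + 0.1550·0.0000] = 6.3720
Node d (S = 74.75): V_d = e^(−0.07)·[0.8450·0.0000 + 0.1550·0.0000] = 0.0000
Node 0 (S = 115): V_0 = e^(−0.07)·[0.8450·6.3720 + 0.1550·0.0000] = 5.0205

$5.02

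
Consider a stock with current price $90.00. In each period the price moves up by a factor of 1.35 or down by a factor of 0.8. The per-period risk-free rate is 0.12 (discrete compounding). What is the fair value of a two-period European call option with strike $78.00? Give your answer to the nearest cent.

$30.66

Risk-neutral probability p = (1 + 0.12 − 0.8)/(1.35 − 0.8) = 0.3200/0.5500 = 0.5818
Terminal stock prices: S_uu = 164, S_ud = 97.2, S_dd = 57.6
Terminal payoffs (S − K): max(86.03, 0) = 86.03, max(19.2, 0) = 19.2, max(-20.4, 0) = 0
Node u (S = 121.5): V_u = 1/1.12·[0.5818·86.0250 + 0.4182·19.2000] = 51.8571
Node d (S = 72): V_d = 1/1.12·[0.5818·19.2000 + 0.4182·0.0000] = 9.9740
Node 0 (S = 90): V_0 = 1/1.12·[0.5818·51.8571 + 0.4182·9.9740] = 30.6628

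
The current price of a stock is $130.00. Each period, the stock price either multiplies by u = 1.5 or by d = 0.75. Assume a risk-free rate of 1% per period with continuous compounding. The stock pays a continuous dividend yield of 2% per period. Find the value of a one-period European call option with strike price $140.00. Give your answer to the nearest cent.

$17.43

Per-period risk-free factor R = e^0.01 = 1.0101; dividend-adjusted growth = e^(0.01−0.02) = 0.9900.
Risk-neutral probability p = (0.9900 − 0.75)/(1.5 − 0.75) = 0.2400/0.7500 = 0.3201
Terminal stock prices: S_u = 195, S_d = 97.5
Terminal payoffs (S − K): max(55, 0) = 55, max(-42.5, 0) = 0
Node 0 (S = 130): V_0 = e^(−0.01)·[0.3201·55.0000 + 0.6799·0.0000] = 17.4285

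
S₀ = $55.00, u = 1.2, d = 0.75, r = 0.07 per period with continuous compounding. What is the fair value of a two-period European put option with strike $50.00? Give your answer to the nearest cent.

Risk-neutral probability p = (e^0.07 − 0.75)/(1.2 − 0.75) = 0.3225/0.4500 = 0.7167
Terminal stock prices: S_uu = 79.2, S_ud = 49.5, S_dd = 30.94
Terminal payoffs (K − S): max(-29.2, 0) = 0, max(0.5, 0) = 0.5, max(19.06, 0) = 19.06
Node u (S = 66): V_u = e^(−0.07)·[0.7167·0.0000 + 0.2833·0.5000] = 0.1321
Node d (S = 41.25): V_d = e^(−0.07)·[0.7167·0.5000 + 0.2833·19.0625] = 5.3697
Node 0 (S = 55): V_0 = e^(−0.07)·[0.7167·0.1321 + 0.2833·5.3697] = 1.5067

$1.51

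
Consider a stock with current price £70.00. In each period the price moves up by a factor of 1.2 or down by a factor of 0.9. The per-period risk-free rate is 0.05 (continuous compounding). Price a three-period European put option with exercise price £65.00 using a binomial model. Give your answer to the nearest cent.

£1.47

Risk-neutral probability p = (e^0.05 − 0.9)/(1.2 − 0.9) = 0.1513/0.3000 = 0.5042
Terminal stock prices: S_uuu = 121, S_uud = 90.72, S_udd = 68.04, S_ddd = 51.03
Terminal payoffs (K − S): max(-55.96, 0) = 0, max(-25.72, 0) = 0, max(-3.04, 0) = 0, max(13.97, 0) = 13.97
Node uu (S = 100.8): V_uu = e^(−0.05)·[0.5042·0.0000 + 0.4958·0.0000] = 0.0000
Node ud (S = 75.6): V_ud = e^(−0.05)·[0.5042·0.0000 + 0.4958·0.0000] = 0.0000
Node dd (S = 56.7): V_dd = e^(−0.05)·[0.5042·0.0000 + 0.4958·13.9700] = 6.5880
Node u (S = 84): V_u = e^(−0.05)·[0.5042·0.0000 + 0.4958·0.0000] = 0.0000
Node d (S = 63): V_d = e^(−0.05)·[0.5042·0.0000 + 0.4958·6.5880] = 3.1068
Node 0 (S = 70): V_0 = e^(−0.05)·[0.5042·0.0000 + 0.4958·3.1068] = 1.4651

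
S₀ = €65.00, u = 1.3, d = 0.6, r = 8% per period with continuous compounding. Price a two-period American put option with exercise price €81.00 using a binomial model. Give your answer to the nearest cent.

€17.52

Risk-neutral probability p = (e^0.08 − 0.6)/(1.3 − 0.6) = 0.4833/0.7000 = 0.6904
Terminal stock prices: S_uu = 109.9, S_ud = 50.7, S_dd = 23.4
Terminal payoffs (K − S): max(-28.85, 0) = 0, max(30.3, 0) = 30.3, max(57.6, 0) = 57.6
Node u (S = 84.5): continuation = e^(−0.08)·[0.6904·0.0000 + 0.3096·30.3000] = 8.6594; exercise value = 0.0000 ≤ continuation, so V_u = 8.6594
Node d (S = 39): continuation = e^(−0.08)·[0.6904·30.3000 + 0.3096·57.6000] = 35.7724; exercise value = 42.0000 > continuation, so V_d = 42.0000 (exercise)
Node 0 (S = 65): continuation = e^(−0.08)·[0.6904·8.6594 + 0.3096·42.0000] = 17.5219; exercise value = 16.0000 ≤ continuation, so V_0 = 17.5219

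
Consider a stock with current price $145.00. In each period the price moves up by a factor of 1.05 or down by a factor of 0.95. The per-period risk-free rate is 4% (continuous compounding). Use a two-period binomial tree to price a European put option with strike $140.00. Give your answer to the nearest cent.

Risk-neutral probability p = (e^0.04 − 0.95)/(1.05 − 0.95) = 0.0908/0.1000 = 0.9081
Terminal stock prices: S_uu = 159.9, S_ud = 144.6, S_dd = 130.9
Terminal payoffs (K − S): max(-19.86, 0) = 0, max(-4.637, 0) = 0, max(9.138, 0) = 9.138
Node u (S = 152.2): V_u = e^(−0.04)·[0.9081·0.0000 + 0.0919·0.0000] = 0.0000
Node d (S = 137.8): V_d = e^(−0.04)·[0.9081·0.0000 + 0.0919·9.1375] = 0.8067
Node 0 (S = 145): V_0 = e^(−0.04)·[0.9081·0.0000 + 0.0919·0.8067] = 0.0712

$0.07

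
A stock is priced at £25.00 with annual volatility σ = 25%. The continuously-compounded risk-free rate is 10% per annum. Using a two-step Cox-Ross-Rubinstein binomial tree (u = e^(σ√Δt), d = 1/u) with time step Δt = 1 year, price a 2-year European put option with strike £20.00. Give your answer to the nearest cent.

CRR parameters: u = e^(σ√Δt) = e^(0.25·√1) = 1.2840, d = 1/u = 0.7788
Per-period rate: rΔt = 0.1·1 = 0.1, so R = e^0.1 = 1.1052
Risk-neutral probability p = (e^0.1 − 0.7788)/(1.2840 − 0.7788) = 0.3264/0.5052 = 0.6460
Terminal stock prices: S_uu = 41.22, S_ud = 25, S_dd = 15.16
Terminal payoffs (K − S): max(-21.22, 0) = 0, max(-5, 0) = 0, max(4.837, 0) = 4.837
Node u (S = 32.1): V_u = e^(−0.1)·[0.6460·0.0000 + 0.3540·0.0000] = 0.0000
Node d (S = 19.47): V_d = e^(−0.1)·[0.6460·0.0000 + 0.3540·4.8367] = 1.5493
Node 0 (S = 25): V_0 = e^(−0.1)·[0.6460·0.0000 + 0.3540·1.5493] = 0.4963

£0.50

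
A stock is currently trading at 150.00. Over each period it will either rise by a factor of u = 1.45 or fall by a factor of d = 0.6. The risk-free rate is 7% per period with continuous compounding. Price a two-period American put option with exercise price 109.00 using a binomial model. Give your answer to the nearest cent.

9.43

Risk-neutral probability p = (e^0.07 − 0.6)/(1.45 − 0.6) = 0.4725/0.8500 = 0.5559
Terminal stock prices: S_uu = 315.4, S_ud = 130.5, S_dd = 54
Terminal payoffs (K − S): max(-206.4, 0) = 0, max(-21.5, 0) = 0, max(55, 0) = 55
Node u (S = 217.5): continuation = e^(−0.07)·[0.5559·0.0000 + 0.4441·0.0000] = 0.0000; exercise value = 0.0000 ≤ continuation, so V_u = 0.0000
Node d (S = 90): continuation = e^(−0.07)·[0.5559·0.0000 + 0.4441·55.0000] = 22.7746; exercise value = 19.0000 ≤ continuation, so V_d = 22.7746
Node 0 (S = 150): continuation = e^(−0.07)·[0.5559·0.0000 + 0.4441·22.7746] = 9.4306; exercise value = 0.0000 ≤ continuation, so V_0 = 9.4306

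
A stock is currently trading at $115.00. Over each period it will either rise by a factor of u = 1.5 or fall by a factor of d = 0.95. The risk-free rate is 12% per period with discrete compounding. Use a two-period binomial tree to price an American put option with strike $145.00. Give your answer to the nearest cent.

$30.00

Risk-neutral probability p = (1 + 0.12 − 0.95)/(1.5 − 0.95) = 0.1700/0.5500 = 0.3091
Terminal stock prices: S_uu = 258.8, S_ud = 163.9, S_dd = 103.8
Terminal payoffs (K − S): max(-113.8, 0) = 0, max(-18.88, 0) = 0, max(41.21, 0) = 41.21
Node u (S = 172.5): continuation = 1/1.12·[0.3091·0.0000 + 0.6909·0.0000] = 0.0000; exercise value = 0.0000 ≤ continuation, so V_u = 0.0000
Node d (S = 109.2): continuation = 1/1.12·[0.3091·0.0000 + 0.6909·41.2125] = 25.4233; exercise value = 35.7500 > continuation, so V_d = 35.7500 (exercise)
Node 0 (S = 115): continuation = 1/1.12·[0.3091·0.0000 + 0.6909·35.7500] = 22.0536; exercise value = 30.0000 > continuation, so V_0 = 30.0000 (exercise)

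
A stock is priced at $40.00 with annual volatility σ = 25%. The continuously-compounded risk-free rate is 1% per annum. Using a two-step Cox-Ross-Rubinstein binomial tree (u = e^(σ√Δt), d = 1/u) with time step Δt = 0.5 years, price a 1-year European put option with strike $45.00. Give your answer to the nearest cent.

CRR parameters: u = e^(σ√Δt) = e^(0.25·√0.5) = 1.1934, d = 1/u = 0.8380
Per-period rate: rΔt = 0.01·0.5 = 0.005, so R = e^0.005 = 1.0050
Risk-neutral probability p = (e^0.005 − 0.8380)/(1.1934 − 0.8380) = 0.1670/0.3554 = 0.4700
Terminal stock prices: S_uu = 56.96, S_ud = 40, S_dd = 28.09
Terminal payoffs (K − S): max(-11.96, 0) = 0, max(5, 0) = 5, max(16.91, 0) = 16.91
Node u (S = 47.73): V_u = e^(−0.005)·[0.4700·0.0000 + 0.5300·5.0000] = 2.6367
Node d (S = 33.52): V_d = e^(−0.005)·[0.4700·5.0000 + 0.5300·16.9125] = 11.2569
Node 0 (S = 40): V_0 = e^(−0.005)·[0.4700·2.6367 + 0.5300·11.2569] = 7.1692

$7.17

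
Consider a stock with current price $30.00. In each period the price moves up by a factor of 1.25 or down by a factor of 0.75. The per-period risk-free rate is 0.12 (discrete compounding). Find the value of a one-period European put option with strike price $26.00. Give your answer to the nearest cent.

Risk-neutral probability p = (1 + 0.12 − 0.75)/(1.25 − 0.75) = 0.3700/0.5000 = 0.7400
Terminal stock prices: S_u = 37.5, S_d = 22.5
Terminal payoffs (K − S): max(-11.5, 0) = 0, max(3.5, 0) = 3.5
Node 0 (S = 30): V_0 = 1/1.12·[0.7400·0.0000 + 0.2600·3.5000] = 0.8125

$0.81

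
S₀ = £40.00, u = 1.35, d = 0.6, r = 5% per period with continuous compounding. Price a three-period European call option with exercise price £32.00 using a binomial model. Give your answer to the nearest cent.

£16.82

Risk-neutral probability p = (e^0.05 − 0.6)/(1.35 − 0.6) = 0.4513/0.7500 = 0.6017
Terminal stock prices: S_uuu = 98.42, S_uud = 43.74, S_udd = 19.44, S_ddd = 8.64
Terminal payoffs (S − K): max(66.42, 0) = 66.42, max(11.74, 0) = 11.74, max(-12.56, 0) = 0, max(-23.36, 0) = 0
Node uu (S = 72.9): V_uu = e^(−0.05)·[0.6017·66.4150 + 0.3983·11.7400] = 42.4607
Node ud (S = 32.4): V_ud = e^(−0.05)·[0.6017·11.7400 + 0.3983·0.0000] = 6.7194
Node dd (S = 14.4): V_dd = e^(−0.05)·[0.6017·0.0000 + 0.3983·0.0000] = 0.0000
Node u (S = 54): V_u = e^(−0.05)·[0.6017·42.4607 + 0.3983·6.7194] = 26.8482
Node d (S = 24): V_d = e^(−0.05)·[0.6017·6.7194 + 0.3983·0.0000] = 3.8458
Node 0 (S = 40): V_0 = e^(−0.05)·[0.6017·26.8482 + 0.3983·3.8458] = 16.8237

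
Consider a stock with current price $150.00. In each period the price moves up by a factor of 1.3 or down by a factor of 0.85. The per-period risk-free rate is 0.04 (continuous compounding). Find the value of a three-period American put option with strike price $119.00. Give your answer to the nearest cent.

Risk-neutral probability p = (e^0.04 − 0.85)/(1.3 − 0.85) = 0.1908/0.4500 = 0.4240
Terminal stock prices: S_uuu = 329.6, S_uud = 215.5, S_udd = 140.9, S_ddd = 92.12
Terminal payoffs (K − S): max(-210.6, 0) = 0, max(-96.48, 0) = 0, max(-21.89, 0) = 0, max(26.88, 0) = 26.88
Node uu (S = 253.5): continuation = e^(−0.04)·[0.4240·0.0000 + 0.5760·0.0000] = 0.0000; exercise value = 0.0000 ≤ continuation, so V_uu = 0.0000
Node ud (S = 165.8): continuation = e^(−0.04)·[0.4240·0.0000 + 0.5760·0.0000] = 0.0000; exercise value = 0.0000 ≤ continuation, so V_ud = 0.0000
Node dd (S = 108.4): continuation = e^(−0.04)·[0.4240·0.0000 + 0.5760·26.8813] = 14.8759; exercise value = 10.6250 ≤ continuation, so V_dd = 14.8759
Node u (S = 195): continuation = e^(−0.04)·[0.4240·0.0000 + 0.5760·0.0000] = 0.0000; exercise value = 0.0000 ≤ continuation, so V_u = 0.0000
Node d (S = 127.5): continuation = e^(−0.04)·[0.4240·0.0000 + 0.5760·14.8759] = 8.2322; exercise value = 0.0000 ≤ continuation, so V_d = 8.2322
Node 0 (S = 150): continuation = e^(−0.04)·[0.4240·0.0000 + 0.5760·8.2322] = 4.5556; exercise value = 0.0000 ≤ continuation, so V_0 = 4.5556

$4.56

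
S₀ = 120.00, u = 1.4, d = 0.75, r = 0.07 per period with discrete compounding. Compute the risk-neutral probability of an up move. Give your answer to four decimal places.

p = 0.4923

Risk-neutral probability p = (1 + 0.07 − 0.75)/(1.4 − 0.75) = 0.3200/0.6500 = 0.4923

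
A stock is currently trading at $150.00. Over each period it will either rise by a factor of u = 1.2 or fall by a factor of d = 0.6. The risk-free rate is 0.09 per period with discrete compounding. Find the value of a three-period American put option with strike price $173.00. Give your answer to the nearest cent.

$26.25

Risk-neutral probability p = (1 + 0.09 − 0.6)/(1.2 − 0.6) = 0.4900/0.6000 = 0.8167
Terminal stock prices: S_uuu = 259.2, S_uud = 129.6, S_udd = 64.8, S_ddd = 32.4
Terminal payoffs (K − S): max(-86.2, 0) = 0, max(43.4, 0) = 43.4, max(108.2, 0) = 108.2, max(140.6, 0) = 140.6
Node uu (S = 216): continuation = 1/1.09·[0.8167·0.0000 + 0.1833·43.4000] = 7.2997; exercise value = 0.0000 ≤ continuation, so V_uu = 7.2997
Node ud (S = 108): continuation = 1/1.09·[0.8167·43.4000 + 0.1833·108.2000] = 50.7156; exercise value = 65.0000 > continuation, so V_ud = 65.0000 (exercise)
Node dd (S = 54): continuation = 1/1.09·[0.8167·108.2000 + 0.1833·140.6000] = 104.7156; exercise value = 119.0000 > continuation, so V_dd = 119.0000 (exercise)
Node u (S = 180): continuation = 1/1.09·[0.8167·7.2997 + 0.1833·65.0000] = 16.4019; exercise value = 0.0000 ≤ continuation, so V_u = 16.4019
Node d (S = 90): continuation = 1/1.09·[0.8167·65.0000 + 0.1833·119.0000] = 68.7156; exercise value = 83.0000 > continuation, so V_d = 83.0000 (exercise)
Node 0 (S = 150): continuation = 1/1.09·[0.8167·16.4019 + 0.1833·83.0000] = 26.2491; exercise value = 23.0000 ≤ continuation, so V_0 = 26.2491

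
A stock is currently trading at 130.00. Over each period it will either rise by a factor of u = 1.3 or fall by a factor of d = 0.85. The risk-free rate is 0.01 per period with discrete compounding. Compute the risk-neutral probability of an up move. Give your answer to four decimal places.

p = 0.3556

Risk-neutral probability p = (1 + 0.01 − 0.85)/(1.3 − 0.85) = 0.1600/0.4500 = 0.3556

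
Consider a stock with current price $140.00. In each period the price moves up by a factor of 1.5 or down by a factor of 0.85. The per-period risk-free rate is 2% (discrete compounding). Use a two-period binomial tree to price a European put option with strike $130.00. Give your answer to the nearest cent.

Risk-neutral probability p = (1 + 0.02 − 0.85)/(1.5 − 0.85) = 0.1700/0.6500 = 0.2615
Terminal stock prices: S_uu = 315, S_ud = 178.5, S_dd = 101.1
Terminal payoffs (K − S): max(-185, 0) = 0, max(-48.5, 0) = 0, max(28.85, 0) = 28.85
Node u (S = 210): V_u = 1/1.02·[0.2615·0.0000 + 0.7385·0.0000] = 0.0000
Node d (S = 119): V_d = 1/1.02·[0.2615·0.0000 + 0.7385·28.8500] = 20.8869
Node 0 (S = 140): V_0 = 1/1.02·[0.2615·0.0000 + 0.7385·20.8869] = 15.1217

$15.12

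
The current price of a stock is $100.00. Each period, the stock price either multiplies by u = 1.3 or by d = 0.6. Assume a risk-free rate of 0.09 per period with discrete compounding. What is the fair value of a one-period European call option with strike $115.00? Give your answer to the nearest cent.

Risk-neutral probability p = (1 + 0.09 − 0.6)/(1.3 − 0.6) = 0.4900/0.7000 = 0.7000
Terminal stock prices: S_u = 130, S_d = 60
Terminal payoffs (S − K): max(15, 0) = 15, max(-55, 0) = 0
Node 0 (S = 100): V_0 = 1/1.09·[0.7000·15.0000 + 0.3000·0.0000] = 9.6330

$9.63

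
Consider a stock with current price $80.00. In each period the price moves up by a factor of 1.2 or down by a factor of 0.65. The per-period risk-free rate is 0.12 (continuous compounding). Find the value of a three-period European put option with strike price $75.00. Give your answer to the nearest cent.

Risk-neutral probability p = (e^0.12 − 0.65)/(1.2 − 0.65) = 0.4775/0.5500 = 0.8682
Terminal stock prices: S_uuu = 138.2, S_uud = 74.88, S_udd = 40.56, S_ddd = 21.97
Terminal payoffs (K − S): max(-63.24, 0) = 0, max(0.12, 0) = 0.12, max(34.44, 0) = 34.44, max(53.03, 0) = 53.03
Node uu (S = 115.2): V_uu = e^(−0.12)·[0.8682·0.0000 + 0.1318·0.1200] = 0.0140
Node ud (S = 62.4): V_ud = e^(−0.12)·[0.8682·0.1200 + 0.1318·34.4400] = 4.1190
Node dd (S = 33.8): V_dd = e^(−0.12)·[0.8682·34.4400 + 0.1318·53.0300] = 32.7190
Node u (S = 96): V_u = e^(−0.12)·[0.8682·0.0140 + 0.1318·4.1190] = 0.4924
Node d (S = 52): V_d = e^(−0.12)·[0.8682·4.1190 + 0.1318·32.7190] = 6.9971
Node 0 (S = 80): V_0 = e^(−0.12)·[0.8682·0.4924 + 0.1318·6.9971] = 1.1972

$1.20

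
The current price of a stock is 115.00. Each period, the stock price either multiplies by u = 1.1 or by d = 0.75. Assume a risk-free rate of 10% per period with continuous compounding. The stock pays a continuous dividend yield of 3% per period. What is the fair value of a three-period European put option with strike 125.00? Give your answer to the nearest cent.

3.77

Per-period risk-free factor R = e^0.1 = 1.1052; dividend-adjusted growth = e^(0.1−0.03) = 1.0725.
Risk-neutral probability p = (1.0725 − 0.75)/(1.1 − 0.75) = 0.3225/0.3500 = 0.9215
Terminal stock prices: S_uuu = 153.1, S_uud = 104.4, S_udd = 71.16, S_ddd = 48.52
Terminal payoffs (K − S): max(-28.07, 0) = 0, max(20.64, 0) = 20.64, max(53.84, 0) = 53.84, max(76.48, 0) = 76.48
Node uu (S = 139.2): V_uu = e^(−0.1)·[0.9215·0.0000 + 0.0785·20.6375] = 1.4668
Node ud (S = 94.88): V_ud = e^(−0.1)·[0.9215·20.6375 + 0.0785·53.8437] = 21.0337
Node dd (S = 64.69): V_dd = e^(−0.1)·[0.9215·53.8437 + 0.0785·76.4844] = 50.3290
Node u (S = 126.5): V_u = e^(−0.1)·[0.9215·1.4668 + 0.0785·21.0337] = 2.7179
Node d (S = 86.25): V_d = e^(−0.1)·[0.9215·21.0337 + 0.0785·50.3290] = 21.1142
Node 0 (S = 115): V_0 = e^(−0.1)·[0.9215·2.7179 + 0.0785·21.1142] = 3.7667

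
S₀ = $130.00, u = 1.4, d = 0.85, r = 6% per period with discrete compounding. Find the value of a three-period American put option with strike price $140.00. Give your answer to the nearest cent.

Risk-neutral probability p = (1 + 0.06 − 0.85)/(1.4 − 0.85) = 0.2100/0.5500 = 0.3818
Terminal stock prices: S_uuu = 356.7, S_uud = 216.6, S_udd = 131.5, S_ddd = 79.84
Terminal payoffs (K − S): max(-216.7, 0) = 0, max(-76.58, 0) = 0, max(8.505, 0) = 8.505, max(60.16, 0) = 60.16
Node uu (S = 254.8): continuation = 1/1.06·[0.3818·0.0000 + 0.6182·0.0000] = 0.0000; exercise value = 0.0000 ≤ continuation, so V_uu = 0.0000
Node ud (S = 154.7): continuation = 1/1.06·[0.3818·0.0000 + 0.6182·8.5050] = 4.9600; exercise value = 0.0000 ≤ continuation, so V_ud = 4.9600
Node dd (S = 93.92): continuation = 1/1.06·[0.3818·8.5050 + 0.6182·60.1638] = 38.1505; exercise value = 46.0750 > continuation, so V_dd = 46.0750 (exercise)
Node u (S = 182): continuation = 1/1.06·[0.3818·0.0000 + 0.6182·4.9600] = 2.8926; exercise value = 0.0000 ≤ continuation, so V_u = 2.8926
Node d (S = 110.5): continuation = 1/1.06·[0.3818·4.9600 + 0.6182·46.0750] = 28.6571; exercise value = 29.5000 > continuation, so V_d = 29.5000 (exercise)
Node 0 (S = 130): continuation = 1/1.06·[0.3818·2.8926 + 0.6182·29.5000] = 18.2461; exercise value = 10.0000 ≤ continuation, so V_0 = 18.2461

$18.25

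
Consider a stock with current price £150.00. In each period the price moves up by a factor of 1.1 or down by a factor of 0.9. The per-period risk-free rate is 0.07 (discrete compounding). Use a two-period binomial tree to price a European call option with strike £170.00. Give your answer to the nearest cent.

Risk-neutral probability p = (1 + 0.07 − 0.9)/(1.1 − 0.9) = 0.1700/0.2000 = 0.8500
Terminal stock prices: S_uu = 181.5, S_ud = 148.5, S_dd = 121.5
Terminal payoffs (S − K): max(11.5, 0) = 11.5, max(-21.5, 0) = 0, max(-48.5, 0) = 0
Node u (S = 165): V_u = 1/1.07·[0.8500·11.5000 + 0.1500·0.0000] = 9.1355
Node d (S = 135): V_d = 1/1.07·[0.8500·0.0000 + 0.1500·0.0000] = 0.0000
Node 0 (S = 150): V_0 = 1/1.07·[0.8500·9.1355 + 0.1500·0.0000] = 7.2572

£7.26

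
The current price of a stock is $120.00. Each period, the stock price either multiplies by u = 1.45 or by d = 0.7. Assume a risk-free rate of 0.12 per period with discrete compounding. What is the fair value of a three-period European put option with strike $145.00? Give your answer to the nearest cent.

Risk-neutral probability p = (1 + 0.12 − 0.7)/(1.45 − 0.7) = 0.4200/0.7500 = 0.5600
Terminal stock prices: S_uuu = 365.8, S_uud = 176.6, S_udd = 85.26, S_ddd = 41.16
Terminal payoffs (K − S): max(-220.8, 0) = 0, max(-31.61, 0) = 0, max(59.74, 0) = 59.74, max(103.8, 0) = 103.8
Node uu (S = 252.3): V_uu = 1/1.12·[0.5600·0.0000 + 0.4400·0.0000] = 0.0000
Node ud (S = 121.8): V_ud = 1/1.12·[0.5600·0.0000 + 0.4400·59.7400] = 23.4693
Node dd (S = 58.8): V_dd = 1/1.12·[0.5600·59.7400 + 0.4400·103.8400] = 70.6643
Node u (S = 174): V_u = 1/1.12·[0.5600·0.0000 + 0.4400·23.4693] = 9.2201
Node d (S = 84): V_d = 1/1.12·[0.5600·23.4693 + 0.4400·70.6643] = 39.4956
Node 0 (S = 120): V_0 = 1/1.12·[0.5600·9.2201 + 0.4400·39.4956] = 20.1262

$20.13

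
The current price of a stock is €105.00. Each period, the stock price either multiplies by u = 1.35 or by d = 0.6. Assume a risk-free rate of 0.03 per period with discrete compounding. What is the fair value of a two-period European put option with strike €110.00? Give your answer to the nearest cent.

€23.90

Risk-neutral probability p = (1 + 0.03 − 0.6)/(1.35 − 0.6) = 0.4300/0.7500 = 0.5733
Terminal stock prices: S_uu = 191.4, S_ud = 85.05, S_dd = 37.8
Terminal payoffs (K − S): max(-81.36, 0) = 0, max(24.95, 0) = 24.95, max(72.2, 0) = 72.2
Node u (S = 141.8): V_u = 1/1.03·[0.5733·0.0000 + 0.4267·24.9500] = 10.3353
Node d (S = 63): V_d = 1/1.03·[0.5733·24.9500 + 0.4267·72.2000] = 43.7961
Node 0 (S = 105): V_0 = 1/1.03·[0.5733·10.3353 + 0.4267·43.7961] = 23.8950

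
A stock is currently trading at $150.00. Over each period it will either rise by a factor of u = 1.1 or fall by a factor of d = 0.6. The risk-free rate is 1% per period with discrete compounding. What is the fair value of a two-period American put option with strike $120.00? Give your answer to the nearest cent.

$8.39

Risk-neutral probability p = (1 + 0.01 − 0.6)/(1.1 − 0.6) = 0.4100/0.5000 = 0.8200
Terminal stock prices: S_uu = 181.5, S_ud = 99, S_dd = 54
Terminal payoffs (K − S): max(-61.5, 0) = 0, max(21, 0) = 21, max(66, 0) = 66
Node u (S = 165): continuation = 1/1.01·[0.8200·0.0000 + 0.1800·21.0000] = 3.7426; exercise value = 0.0000 ≤ continuation, so V_u = 3.7426
Node d (S = 90): continuation = 1/1.01·[0.8200·21.0000 + 0.1800·66.0000] = 28.8119; exercise value = 30.0000 > continuation, so V_d = 30.0000 (exercise)
Node 0 (S = 150): continuation = 1/1.01·[0.8200·3.7426 + 0.1800·30.0000] = 8.3851; exercise value = 0.0000 ≤ continuation, so V_0 = 8.3851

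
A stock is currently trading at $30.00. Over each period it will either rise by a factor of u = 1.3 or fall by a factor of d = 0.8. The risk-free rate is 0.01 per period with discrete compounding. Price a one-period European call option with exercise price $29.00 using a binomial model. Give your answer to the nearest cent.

Risk-neutral probability p = (1 + 0.01 − 0.8)/(1.3 − 0.8) = 0.2100/0.5000 = 0.4200
Terminal stock prices: S_u = 39, S_d = 24
Terminal payoffs (S − K): max(10, 0) = 10, max(-5, 0) = 0
Node 0 (S = 30): V_0 = 1/1.01·[0.4200·10.0000 + 0.5800·0.0000] = 4.1584

$4.16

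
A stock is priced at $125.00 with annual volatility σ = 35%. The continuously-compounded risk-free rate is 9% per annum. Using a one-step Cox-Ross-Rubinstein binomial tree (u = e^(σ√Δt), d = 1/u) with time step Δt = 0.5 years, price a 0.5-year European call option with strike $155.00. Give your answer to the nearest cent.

CRR parameters: u = e^(σ√Δt) = e^(0.35·√0.5) = 1.2808, d = 1/u = 0.7808
Per-period rate: rΔt = 0.09·0.5 = 0.045, so R = e^0.045 = 1.0460
Risk-neutral probability p = (e^0.045 − 0.7808)/(1.2808 − 0.7808) = 0.2653/0.5000 = 0.5305
Terminal stock prices: S_u = 160.1, S_d = 97.6
Terminal payoffs (S − K): max(5.1, 0) = 5.1, max(-57.4, 0) = 0
Node 0 (S = 125): V_0 = e^(−0.045)·[0.5305·5.1004 + 0.4695·0.0000] = 2.5867

$2.59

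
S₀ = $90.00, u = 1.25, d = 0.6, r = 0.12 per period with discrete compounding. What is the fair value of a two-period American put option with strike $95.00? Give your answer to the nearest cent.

$10.83

Risk-neutral probability p = (1 + 0.12 − 0.6)/(1.25 − 0.6) = 0.5200/0.6500 = 0.8000
Terminal stock prices: S_uu = 140.6, S_ud = 67.5, S_dd = 32.4
Terminal payoffs (K − S): max(-45.62, 0) = 0, max(27.5, 0) = 27.5, max(62.6, 0) = 62.6
Node u (S = 112.5): continuation = 1/1.12·[0.8000·0.0000 + 0.2000·27.5000] = 4.9107; exercise value = 0.0000 ≤ continuation, so V_u = 4.9107
Node d (S = 54): continuation = 1/1.12·[0.8000·27.5000 + 0.2000·62.6000] = 30.8214; exercise value = 41.0000 > continuation, so V_d = 41.0000 (exercise)
Node 0 (S = 90): continuation = 1/1.12·[0.8000·4.9107 + 0.2000·41.0000] = 10.8291; exercise value = 5.0000 ≤ continuation, so V_0 = 10.8291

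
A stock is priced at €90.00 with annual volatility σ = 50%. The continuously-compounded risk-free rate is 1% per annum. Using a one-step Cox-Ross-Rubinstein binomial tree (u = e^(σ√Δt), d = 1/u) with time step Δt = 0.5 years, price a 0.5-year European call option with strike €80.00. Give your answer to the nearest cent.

€20.11

CRR parameters: u = e^(σ√Δt) = e^(0.5·√0.5) = 1.4241, d = 1/u = 0.7022
Per-period rate: rΔt = 0.01·0.5 = 0.005, so R = e^0.005 = 1.0050
Risk-neutral probability p = (e^0.005 − 0.7022)/(1.4241 − 0.7022) = 0.3028/0.7219 = 0.4195
Terminal stock prices: S_u = 128.2, S_d = 63.2
Terminal payoffs (S − K): max(48.17, 0) = 48.17, max(-16.8, 0) = 0
Node 0 (S = 90): V_0 = e^(−0.005)·[0.4195·48.1707 + 0.5805·0.0000] = 20.1051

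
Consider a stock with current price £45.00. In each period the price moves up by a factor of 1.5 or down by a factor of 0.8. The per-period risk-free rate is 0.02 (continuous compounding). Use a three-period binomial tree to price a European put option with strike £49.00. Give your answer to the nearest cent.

Risk-neutral probability p = (e^0.02 − 0.8)/(1.5 − 0.8) = 0.2202/0.7000 = 0.3146
Terminal stock prices: S_uuu = 151.9, S_uud = 81, S_udd = 43.2, S_ddd = 23.04
Terminal payoffs (K − S): max(-102.9, 0) = 0, max(-32, 0) = 0, max(5.8, 0) = 5.8, max(25.96, 0) = 25.96
Node uu (S = 101.2): V_uu = e^(−0.02)·[0.3146·0.0000 + 0.6854·0.0000] = 0.0000
Node ud (S = 54): V_ud = e^(−0.02)·[0.3146·0.0000 + 0.6854·5.8000] = 3.8968
Node dd (S = 28.8): V_dd = e^(−0.02)·[0.3146·5.8000 + 0.6854·25.9600] = 19.2297
Node u (S = 67.5): V_u = e^(−0.02)·[0.3146·0.0000 + 0.6854·3.8968] = 2.6181
Node d (S = 36): V_d = e^(−0.02)·[0.3146·3.8968 + 0.6854·19.2297] = 14.1211
Node 0 (S = 45): V_0 = e^(−0.02)·[0.3146·2.6181 + 0.6854·14.1211] = 10.2946

£10.29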